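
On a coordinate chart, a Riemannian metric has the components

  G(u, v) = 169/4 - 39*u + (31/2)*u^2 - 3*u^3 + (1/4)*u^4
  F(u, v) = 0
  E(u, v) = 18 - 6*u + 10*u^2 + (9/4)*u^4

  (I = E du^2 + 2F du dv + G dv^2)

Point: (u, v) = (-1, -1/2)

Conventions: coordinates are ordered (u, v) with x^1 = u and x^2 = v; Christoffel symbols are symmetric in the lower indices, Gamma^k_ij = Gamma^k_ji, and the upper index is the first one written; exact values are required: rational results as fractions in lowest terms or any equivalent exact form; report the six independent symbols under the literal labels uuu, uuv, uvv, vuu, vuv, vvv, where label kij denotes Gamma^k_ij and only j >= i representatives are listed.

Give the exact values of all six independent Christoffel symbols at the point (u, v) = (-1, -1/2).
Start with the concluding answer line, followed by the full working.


Answer: Gamma_uuu = -14/29, Gamma_uuv = 0, Gamma_uvv = 32/29, Gamma_vuu = 0, Gamma_vuv = -2/5, Gamma_vvv = 0

E = 145/4, F = 0, G = 100 at the point
E_u = -35, E_v = 0, F_u = 0, F_v = 0, G_u = -80, G_v = 0
EG - F^2 = 3625;  g^inv = (1/3625) * [[100, 0], [0, 145/4]]
first-kind symbols [ij,l] = (1/2)(d_i g_jl + d_j g_il - d_l g_ij): [uu,u] = E_u/2 = -35/2, [uu,v] = F_u - E_v/2 = 0, [uv,u] = E_v/2 = 0, [uv,v] = G_u/2 = -40, [vv,u] = F_v - G_u/2 = 40, [vv,v] = G_v/2 = 0
Gamma^u_ij = (G*[ij,u] - F*[ij,v])/(EG - F^2), Gamma^v_ij = (E*[ij,v] - F*[ij,u])/(EG - F^2)


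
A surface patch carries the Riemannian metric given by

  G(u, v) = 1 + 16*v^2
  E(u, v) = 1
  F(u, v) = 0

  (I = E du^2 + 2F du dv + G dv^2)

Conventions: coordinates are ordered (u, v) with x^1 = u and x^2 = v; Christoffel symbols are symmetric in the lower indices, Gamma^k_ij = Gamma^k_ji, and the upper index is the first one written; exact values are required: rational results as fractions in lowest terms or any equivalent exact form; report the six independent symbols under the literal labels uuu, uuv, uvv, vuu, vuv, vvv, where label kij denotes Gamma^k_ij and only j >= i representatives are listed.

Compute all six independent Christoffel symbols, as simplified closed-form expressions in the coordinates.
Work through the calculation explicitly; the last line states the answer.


E = 1; F = 0; G = 1 + 16*v^2
Gamma^k_ij = (1/2) g^{kl} (d_i g_jl + d_j g_il - d_l g_ij), with g^inv = (1/(EG-F^2)) [[G, -F], [-F, E]]
first partials: E_u = 0, E_v = 0, F_u = 0, F_v = 0, G_u = 0, G_v = 32*v
D = EG - F^2 = 1 + 16*v^2
expanded: Gamma^u_uu = (G E_u - 2F F_u + F E_v)/(2D), Gamma^u_uv = (G E_v - F G_u)/(2D), Gamma^u_vv = (2G F_v - G G_u - F G_v)/(2D), Gamma^v_uu = (2E F_u - E E_v - F E_u)/(2D), Gamma^v_uv = (E G_u - F E_v)/(2D), Gamma^v_vv = (E G_v - 2F F_v + F G_u)/(2D); substitute and cancel common factors

Answer: Gamma_uuu = 0, Gamma_uuv = 0, Gamma_uvv = 0, Gamma_vuu = 0, Gamma_vuv = 0, Gamma_vvv = 16*v/(16*v^2 + 1)


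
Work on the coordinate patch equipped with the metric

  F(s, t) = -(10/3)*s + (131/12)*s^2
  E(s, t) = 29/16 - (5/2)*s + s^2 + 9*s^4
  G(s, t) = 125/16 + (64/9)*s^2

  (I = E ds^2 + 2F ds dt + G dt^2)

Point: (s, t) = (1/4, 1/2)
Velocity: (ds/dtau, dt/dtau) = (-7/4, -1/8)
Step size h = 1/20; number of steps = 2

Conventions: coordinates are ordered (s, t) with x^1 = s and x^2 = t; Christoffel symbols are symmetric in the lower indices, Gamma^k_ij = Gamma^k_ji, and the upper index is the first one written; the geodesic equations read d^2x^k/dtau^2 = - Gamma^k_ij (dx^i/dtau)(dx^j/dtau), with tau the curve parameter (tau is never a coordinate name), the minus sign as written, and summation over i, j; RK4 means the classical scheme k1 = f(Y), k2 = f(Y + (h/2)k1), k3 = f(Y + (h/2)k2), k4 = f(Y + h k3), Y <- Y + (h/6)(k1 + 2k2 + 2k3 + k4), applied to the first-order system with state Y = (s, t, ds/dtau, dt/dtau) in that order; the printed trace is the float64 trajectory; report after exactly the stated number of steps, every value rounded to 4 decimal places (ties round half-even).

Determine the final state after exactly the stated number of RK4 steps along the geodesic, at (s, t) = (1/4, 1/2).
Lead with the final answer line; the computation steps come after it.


Answer: s = 0.0842, t = 0.4857, ds/dtau = -1.5639, dt/dtau = -0.1381

f(Y) = (ds/dtau, dt/dtau, -Gamma^s_ij Y'^i Y'^j, -Gamma^t_ij Y'^i Y'^j) with the Gammas evaluated at the stage position; h = 0.050000; intermediate values shown to 6 dp
step 0: s = 0.2500, t = 0.5000, ds/dtau = -1.7500, dt/dtau = -0.1250
step 1:
  k1: at (s, t) = (0.250000, 0.500000), (ds/dtau, dt/dtau) = (-1.750000, -0.125000); Gamma_sss = -0.530163, Gamma_sst = 0.025359, Gamma_stt = -1.386297, Gamma_tss = 0.247661, Gamma_tst = 0.215771, Gamma_ttt = -0.025359; k1 = (-1.750000, -0.125000, 1.634192, -0.852465)
  k2: at (s, t) = (0.206250, 0.496875), (ds/dtau, dt/dtau) = (-1.709145, -0.146312); Gamma_sss = -0.632545, Gamma_sst = 0.029880, Gamma_stt = -1.086769, Gamma_tss = 0.126760, Gamma_tst = 0.181557, Gamma_ttt = -0.029880; k2 = (-1.709145, -0.146312, 1.856097, -0.460453)
  k3: at (s, t) = (0.207271, 0.496342), (ds/dtau, dt/dtau) = (-1.703598, -0.136511); Gamma_sss = -0.630539, Gamma_sst = 0.029893, Gamma_stt = -1.093559, Gamma_tss = 0.129609, Gamma_tst = 0.182380, Gamma_ttt = -0.029893; k3 = (-1.703598, -0.136511, 1.836453, -0.460430)
  k4: at (s, t) = (0.164820, 0.493174), (ds/dtau, dt/dtau) = (-1.658177, -0.148021); Gamma_sss = -0.698471, Gamma_sst = 0.025954, Gamma_stt = -0.821761, Gamma_tss = 0.011072, Gamma_tst = 0.147223, Gamma_ttt = -0.025954; k4 = (-1.658177, -0.148021, 1.925746, -0.102144)
  Y <- Y + (h/6)(k1 + 2k2 + 2k3 + k4): s = 0.1647, t = 0.4930, ds/dtau = -1.6588, dt/dtau = -0.1483
step 2:
  k1: at (s, t) = (0.164719, 0.493011), (ds/dtau, dt/dtau) = (-1.658791, -0.148303); Gamma_sss = -0.698594, Gamma_sst = 0.025938, Gamma_stt = -0.821144, Gamma_tss = 0.010791, Gamma_tst = 0.147137, Gamma_ttt = -0.025938; k1 = (-1.658791, -0.148303, 1.927543, -0.101515)
  k2: at (s, t) = (0.123250, 0.489304), (ds/dtau, dt/dtau) = (-1.610603, -0.150841); Gamma_sss = -0.735055, Gamma_sst = 0.017906, Gamma_stt = -0.578867, Gamma_tss = -0.103841, Gamma_tst = 0.111208, Gamma_ttt = -0.017906; k2 = (-1.610603, -0.150841, 1.911234, 0.215739)
  k3: at (s, t) = (0.124454, 0.489240), (ds/dtau, dt/dtau) = (-1.611010, -0.142910); Gamma_sss = -0.734397, Gamma_sst = 0.018164, Gamma_stt = -0.585560, Gamma_tss = -0.100543, Gamma_tst = 0.112270, Gamma_ttt = -0.018164; k3 = (-1.611010, -0.142910, 1.909615, 0.209620)
  k4: at (s, t) = (0.084169, 0.485866), (ds/dtau, dt/dtau) = (-1.563311, -0.137822); Gamma_sss = -0.744068, Gamma_sst = 0.009642, Gamma_stt = -0.373067, Gamma_tss = -0.209447, Gamma_tst = 0.076371, Gamma_ttt = -0.009642; k4 = (-1.563311, -0.137822, 1.821390, 0.479150)
  Y <- Y + (h/6)(k1 + 2k2 + 2k3 + k4): s = 0.0842, t = 0.4857, ds/dtau = -1.5639, dt/dtau = -0.1381


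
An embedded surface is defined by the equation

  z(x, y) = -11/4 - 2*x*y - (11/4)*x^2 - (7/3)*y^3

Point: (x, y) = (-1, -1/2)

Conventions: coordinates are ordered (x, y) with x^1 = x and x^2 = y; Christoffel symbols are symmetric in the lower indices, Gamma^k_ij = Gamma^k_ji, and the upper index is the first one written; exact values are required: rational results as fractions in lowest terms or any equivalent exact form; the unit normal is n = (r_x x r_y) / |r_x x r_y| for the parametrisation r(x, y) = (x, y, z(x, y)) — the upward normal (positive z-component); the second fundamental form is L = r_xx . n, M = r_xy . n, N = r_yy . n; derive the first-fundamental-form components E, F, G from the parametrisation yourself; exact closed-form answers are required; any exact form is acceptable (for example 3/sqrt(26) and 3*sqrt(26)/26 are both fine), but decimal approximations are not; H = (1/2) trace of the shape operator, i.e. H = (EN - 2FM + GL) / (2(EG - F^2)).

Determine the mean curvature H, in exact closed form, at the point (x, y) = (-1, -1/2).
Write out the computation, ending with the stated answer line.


z_x = 13/2, z_y = 1/4, z_xx = -11/2, z_xy = -2, z_yy = 7
E = 173/4, F = 13/8, G = 17/16; answer radicand W^2 = 693/16
unnormalised second-form numerators: l = -11/2, m = -2, n = 7; L = l/sqrt(693/16), and similarly M = m/sqrt(W^2), N = n/sqrt(W^2)
H = (E*n - 2*F*m + G*l) / (2*(EG - F^2)*sqrt(W^2)); E*n - 2*F*m + G*l = 9709/32, EG - F^2 = 693/16, so H = (1387/396)/sqrt(693/16)

Answer: H = 1387*sqrt(77)/22869


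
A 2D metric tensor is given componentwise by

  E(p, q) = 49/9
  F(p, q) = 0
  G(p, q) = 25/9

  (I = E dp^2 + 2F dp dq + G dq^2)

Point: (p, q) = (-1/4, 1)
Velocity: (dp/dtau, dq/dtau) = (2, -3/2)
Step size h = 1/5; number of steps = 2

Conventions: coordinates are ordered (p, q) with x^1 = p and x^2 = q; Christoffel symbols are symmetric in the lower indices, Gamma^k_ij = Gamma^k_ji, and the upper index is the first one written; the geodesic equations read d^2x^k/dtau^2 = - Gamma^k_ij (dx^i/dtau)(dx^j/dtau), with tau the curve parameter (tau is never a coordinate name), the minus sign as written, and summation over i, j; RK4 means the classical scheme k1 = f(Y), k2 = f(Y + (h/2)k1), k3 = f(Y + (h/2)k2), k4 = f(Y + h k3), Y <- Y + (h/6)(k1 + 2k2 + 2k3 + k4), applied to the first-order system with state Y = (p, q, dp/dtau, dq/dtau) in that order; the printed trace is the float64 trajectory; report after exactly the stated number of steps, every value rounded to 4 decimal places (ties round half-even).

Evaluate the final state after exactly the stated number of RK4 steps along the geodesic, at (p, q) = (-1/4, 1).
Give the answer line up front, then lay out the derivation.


Answer: p = 0.5500, q = 0.4000, dp/dtau = 2.0000, dq/dtau = -1.5000

f(Y) = (dp/dtau, dq/dtau, -Gamma^p_ij Y'^i Y'^j, -Gamma^q_ij Y'^i Y'^j) with the Gammas evaluated at the stage position; h = 0.200000; intermediate values shown to 6 dp
step 0: p = -0.2500, q = 1.0000, dp/dtau = 2.0000, dq/dtau = -1.5000
step 1:
  k1: at (p, q) = (-0.250000, 1.000000), (dp/dtau, dq/dtau) = (2.000000, -1.500000); Gamma_ppp = 0.000000, Gamma_ppq = 0.000000, Gamma_pqq = 0.000000, Gamma_qpp = 0.000000, Gamma_qpq = 0.000000, Gamma_qqq = 0.000000; k1 = (2.000000, -1.500000, 0.000000, 0.000000)
  k2: at (p, q) = (-0.050000, 0.850000), (dp/dtau, dq/dtau) = (2.000000, -1.500000); Gamma_ppp = 0.000000, Gamma_ppq = 0.000000, Gamma_pqq = 0.000000, Gamma_qpp = 0.000000, Gamma_qpq = 0.000000, Gamma_qqq = 0.000000; k2 = (2.000000, -1.500000, 0.000000, 0.000000)
  k3: at (p, q) = (-0.050000, 0.850000), (dp/dtau, dq/dtau) = (2.000000, -1.500000); Gamma_ppp = 0.000000, Gamma_ppq = 0.000000, Gamma_pqq = 0.000000, Gamma_qpp = 0.000000, Gamma_qpq = 0.000000, Gamma_qqq = 0.000000; k3 = (2.000000, -1.500000, 0.000000, 0.000000)
  k4: at (p, q) = (0.150000, 0.700000), (dp/dtau, dq/dtau) = (2.000000, -1.500000); Gamma_ppp = 0.000000, Gamma_ppq = 0.000000, Gamma_pqq = 0.000000, Gamma_qpp = 0.000000, Gamma_qpq = 0.000000, Gamma_qqq = 0.000000; k4 = (2.000000, -1.500000, 0.000000, 0.000000)
  Y <- Y + (h/6)(k1 + 2k2 + 2k3 + k4): p = 0.1500, q = 0.7000, dp/dtau = 2.0000, dq/dtau = -1.5000
step 2:
  k1: at (p, q) = (0.150000, 0.700000), (dp/dtau, dq/dtau) = (2.000000, -1.500000); Gamma_ppp = 0.000000, Gamma_ppq = 0.000000, Gamma_pqq = 0.000000, Gamma_qpp = 0.000000, Gamma_qpq = 0.000000, Gamma_qqq = 0.000000; k1 = (2.000000, -1.500000, 0.000000, 0.000000)
  k2: at (p, q) = (0.350000, 0.550000), (dp/dtau, dq/dtau) = (2.000000, -1.500000); Gamma_ppp = 0.000000, Gamma_ppq = 0.000000, Gamma_pqq = 0.000000, Gamma_qpp = 0.000000, Gamma_qpq = 0.000000, Gamma_qqq = 0.000000; k2 = (2.000000, -1.500000, 0.000000, 0.000000)
  k3: at (p, q) = (0.350000, 0.550000), (dp/dtau, dq/dtau) = (2.000000, -1.500000); Gamma_ppp = 0.000000, Gamma_ppq = 0.000000, Gamma_pqq = 0.000000, Gamma_qpp = 0.000000, Gamma_qpq = 0.000000, Gamma_qqq = 0.000000; k3 = (2.000000, -1.500000, 0.000000, 0.000000)
  k4: at (p, q) = (0.550000, 0.400000), (dp/dtau, dq/dtau) = (2.000000, -1.500000); Gamma_ppp = 0.000000, Gamma_ppq = 0.000000, Gamma_pqq = 0.000000, Gamma_qpp = 0.000000, Gamma_qpq = 0.000000, Gamma_qqq = 0.000000; k4 = (2.000000, -1.500000, 0.000000, 0.000000)
  Y <- Y + (h/6)(k1 + 2k2 + 2k3 + k4): p = 0.5500, q = 0.4000, dp/dtau = 2.0000, dq/dtau = -1.5000


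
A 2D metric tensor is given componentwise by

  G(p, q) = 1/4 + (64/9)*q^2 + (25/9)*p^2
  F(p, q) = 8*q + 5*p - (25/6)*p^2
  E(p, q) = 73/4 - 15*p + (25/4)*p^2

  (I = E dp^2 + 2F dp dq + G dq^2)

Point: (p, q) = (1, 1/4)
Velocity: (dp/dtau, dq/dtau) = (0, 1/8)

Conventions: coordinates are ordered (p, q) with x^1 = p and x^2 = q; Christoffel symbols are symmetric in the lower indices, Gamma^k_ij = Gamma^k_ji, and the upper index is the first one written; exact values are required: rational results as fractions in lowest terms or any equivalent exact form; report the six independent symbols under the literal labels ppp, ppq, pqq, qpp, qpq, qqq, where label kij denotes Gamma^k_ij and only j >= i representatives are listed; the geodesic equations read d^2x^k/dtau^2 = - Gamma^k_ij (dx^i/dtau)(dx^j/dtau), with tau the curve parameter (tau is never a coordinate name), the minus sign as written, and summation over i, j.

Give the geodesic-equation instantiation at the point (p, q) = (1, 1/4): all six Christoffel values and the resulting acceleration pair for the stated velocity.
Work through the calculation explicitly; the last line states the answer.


E = 19/2, F = 17/6, G = 125/36 at the point
E_p = -5/2, E_q = 0, F_p = -10/3, F_q = 8, G_p = 50/9, G_q = 32/9
EG - F^2 = 599/24;  g^inv = (24/599) * [[125/36, -17/6], [-17/6, 19/2]]
first-kind symbols [ij,l] = (1/2)(d_i g_jl + d_j g_il - d_l g_ij): [pp,p] = E_p/2 = -5/4, [pp,q] = F_p - E_q/2 = -10/3, [pq,p] = E_q/2 = 0, [pq,q] = G_p/2 = 25/9, [qq,p] = F_q - G_p/2 = 47/9, [qq,q] = G_q/2 = 16/9
Gamma^p_ij = (G*[ij,p] - F*[ij,q])/(EG - F^2), Gamma^q_ij = (E*[ij,q] - F*[ij,p])/(EG - F^2)
Gamma_ppp = 245/1198, Gamma_ppq = -1700/5391, Gamma_pqq = 8486/16173, Gamma_qpp = -675/599, Gamma_qpq = 1900/1797, Gamma_qqq = 452/5391
d^2p/dtau^2 = -(Gamma_ppp*(0)^2 + 2*Gamma_ppq*(0)*(1/8) + Gamma_pqq*(1/8)^2) = -4243/517536
d^2q/dtau^2 = -(Gamma_qpp*(0)^2 + 2*Gamma_qpq*(0)*(1/8) + Gamma_qqq*(1/8)^2) = -113/86256

Answer: Gamma_ppp = 245/1198, Gamma_ppq = -1700/5391, Gamma_pqq = 8486/16173, Gamma_qpp = -675/599, Gamma_qpq = 1900/1797, Gamma_qqq = 452/5391; accelerations (d^2p/dtau^2, d^2q/dtau^2) = (-4243/517536, -113/86256)


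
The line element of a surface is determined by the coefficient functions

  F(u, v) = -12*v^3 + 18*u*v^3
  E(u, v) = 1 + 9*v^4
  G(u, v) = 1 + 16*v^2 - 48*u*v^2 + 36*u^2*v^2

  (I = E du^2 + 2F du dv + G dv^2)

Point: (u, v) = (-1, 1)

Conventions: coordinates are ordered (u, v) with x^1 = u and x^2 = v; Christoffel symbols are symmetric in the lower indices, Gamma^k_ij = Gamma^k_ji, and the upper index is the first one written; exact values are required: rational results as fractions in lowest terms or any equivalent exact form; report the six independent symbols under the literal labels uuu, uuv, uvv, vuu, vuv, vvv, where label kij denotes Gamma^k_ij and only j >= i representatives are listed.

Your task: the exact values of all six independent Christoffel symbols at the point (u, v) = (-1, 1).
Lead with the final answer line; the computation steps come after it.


Answer: Gamma_uuu = 0, Gamma_uuv = 9/55, Gamma_uvv = -3/11, Gamma_vuu = 0, Gamma_vuv = -6/11, Gamma_vvv = 10/11

E = 10, F = -30, G = 101 at the point
E_u = 0, E_v = 36, F_u = 18, F_v = -90, G_u = -120, G_v = 200
EG - F^2 = 110;  g^inv = (1/110) * [[101, 30], [30, 10]]
first-kind symbols [ij,l] = (1/2)(d_i g_jl + d_j g_il - d_l g_ij): [uu,u] = E_u/2 = 0, [uu,v] = F_u - E_v/2 = 0, [uv,u] = E_v/2 = 18, [uv,v] = G_u/2 = -60, [vv,u] = F_v - G_u/2 = -30, [vv,v] = G_v/2 = 100
Gamma^u_ij = (G*[ij,u] - F*[ij,v])/(EG - F^2), Gamma^v_ij = (E*[ij,v] - F*[ij,u])/(EG - F^2)


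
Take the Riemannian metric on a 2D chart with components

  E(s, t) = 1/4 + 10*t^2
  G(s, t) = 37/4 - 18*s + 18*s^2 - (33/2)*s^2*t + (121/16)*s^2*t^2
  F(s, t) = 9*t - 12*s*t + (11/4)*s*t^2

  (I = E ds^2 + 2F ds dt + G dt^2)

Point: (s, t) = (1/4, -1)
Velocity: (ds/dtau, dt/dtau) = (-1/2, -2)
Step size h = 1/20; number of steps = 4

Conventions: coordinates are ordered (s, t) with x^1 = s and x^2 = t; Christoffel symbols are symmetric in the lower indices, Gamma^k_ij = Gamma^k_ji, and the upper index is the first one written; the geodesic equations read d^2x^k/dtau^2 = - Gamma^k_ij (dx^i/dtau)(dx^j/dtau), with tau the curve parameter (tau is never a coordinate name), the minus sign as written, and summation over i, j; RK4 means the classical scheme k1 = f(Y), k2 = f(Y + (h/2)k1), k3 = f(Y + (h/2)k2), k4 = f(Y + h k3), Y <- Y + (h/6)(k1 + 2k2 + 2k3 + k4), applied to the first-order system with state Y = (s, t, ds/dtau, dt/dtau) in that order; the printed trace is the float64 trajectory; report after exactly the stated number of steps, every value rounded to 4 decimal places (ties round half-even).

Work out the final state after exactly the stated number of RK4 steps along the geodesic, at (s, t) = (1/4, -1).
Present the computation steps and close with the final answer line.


f(Y) = (ds/dtau, dt/dtau, -Gamma^s_ij Y'^i Y'^j, -Gamma^t_ij Y'^i Y'^j) with the Gammas evaluated at the stage position; h = 0.050000; intermediate values shown to 6 dp
step 0: s = 0.2500, t = -1.0000, ds/dtau = -0.5000, dt/dtau = -2.0000
step 1:
  k1: at (s, t) = (0.250000, -1.000000), (ds/dtau, dt/dtau) = (-0.500000, -2.000000); Gamma_sss = 2.773281, Gamma_sst = -1.386537, Gamma_stt = 0.373194, Gamma_tss = 5.350800, Gamma_tst = -0.792848, Gamma_ttt = 0.134750; k1 = (-0.500000, -2.000000, 0.586979, -0.291005)
  k2: at (s, t) = (0.237500, -1.050000), (ds/dtau, dt/dtau) = (-0.485326, -2.007275); Gamma_sss = 2.943053, Gamma_sst = -1.378736, Gamma_stt = 0.394801, Gamma_tss = 5.783587, Gamma_tst = -0.879356, Gamma_ttt = 0.181758; k2 = (-0.485326, -2.007275, 0.402355, -0.381297)
  k3: at (s, t) = (0.237867, -1.050182), (ds/dtau, dt/dtau) = (-0.489941, -2.009532); Gamma_sss = 2.935398, Gamma_sst = -1.374767, Gamma_stt = 0.390360, Gamma_tss = 5.775397, Gamma_tst = -0.872896, Gamma_ttt = 0.177655; k3 = (-0.489941, -2.009532, 0.426083, -0.384925)
  k4: at (s, t) = (0.225503, -1.100477), (ds/dtau, dt/dtau) = (-0.478696, -2.019246); Gamma_sss = 3.119983, Gamma_sst = -1.375072, Gamma_stt = 0.414672, Gamma_tss = 6.244913, Gamma_tst = -0.970275, Gamma_ttt = 0.229210; k4 = (-0.478696, -2.019246, 0.252593, -0.489847)
  Y <- Y + (h/6)(k1 + 2k2 + 2k3 + k4): s = 0.2256, t = -1.1004, ds/dtau = -0.4792, dt/dtau = -2.0193
step 2:
  k1: at (s, t) = (0.225590, -1.100441), (ds/dtau, dt/dtau) = (-0.479196, -2.019277); Gamma_sss = 3.118148, Gamma_sst = -1.374274, Gamma_stt = 0.413802, Gamma_tss = 6.242468, Gamma_tst = -0.968814, Gamma_ttt = 0.228315; k1 = (-0.479196, -2.019277, 0.256291, -0.489495)
  k2: at (s, t) = (0.213610, -1.150922), (ds/dtau, dt/dtau) = (-0.472789, -2.031515); Gamma_sss = 3.314269, Gamma_sst = -1.380597, Gamma_stt = 0.438344, Gamma_tss = 6.746622, Gamma_tst = -1.074453, Gamma_ttt = 0.282470; k2 = (-0.472789, -2.031515, 0.102161, -0.609860)
  k3: at (s, t) = (0.213770, -1.151228), (ds/dtau, dt/dtau) = (-0.476642, -2.034524); Gamma_sss = 3.310038, Gamma_sst = -1.378148, Gamma_stt = 0.435966, Gamma_tss = 6.742788, Gamma_tst = -1.070670, Gamma_ttt = 0.280112; k3 = (-0.476642, -2.034524, 0.116300, -0.614802)
  k4: at (s, t) = (0.201758, -1.202167), (ds/dtau, dt/dtau) = (-0.473381, -2.050018); Gamma_sss = 3.528564, Gamma_sst = -1.394450, Gamma_stt = 0.464873, Gamma_tss = 7.299341, Gamma_tst = -1.193118, Gamma_ttt = 0.341688; k4 = (-0.473381, -2.050018, -0.037917, -0.755979)
  Y <- Y + (h/6)(k1 + 2k2 + 2k3 + k4): s = 0.2018, t = -1.2021, ds/dtau = -0.4737, dt/dtau = -2.0501
step 3:
  k1: at (s, t) = (0.201828, -1.202119), (ds/dtau, dt/dtau) = (-0.473735, -2.050067); Gamma_sss = 3.526841, Gamma_sst = -1.393749, Gamma_stt = 0.464196, Gamma_tss = 7.296786, Gamma_tst = -1.191767, Gamma_ttt = 0.340897; k1 = (-0.473735, -2.050067, -0.035237, -0.755435)
  k2: at (s, t) = (0.189984, -1.253370), (ds/dtau, dt/dtau) = (-0.474616, -2.068953); Gamma_sss = 3.766135, Gamma_sst = -1.418811, Gamma_stt = 0.495757, Gamma_tss = 7.906349, Gamma_tst = -1.329840, Gamma_ttt = 0.408729; k2 = (-0.474616, -2.068953, -0.184056, -0.918887)
  k3: at (s, t) = (0.189962, -1.253842), (ds/dtau, dt/dtau) = (-0.478337, -2.073040); Gamma_sss = 3.766034, Gamma_sst = -1.418012, Gamma_stt = 0.495099, Gamma_tss = 7.908901, Gamma_tst = -1.329229, Gamma_ttt = 0.408240; k3 = (-0.478337, -2.073040, -0.177143, -0.927859)
  k4: at (s, t) = (0.177911, -1.305771), (ds/dtau, dt/dtau) = (-0.482593, -2.096460); Gamma_sss = 4.040047, Gamma_sst = -1.456804, Gamma_stt = 0.533277, Gamma_tss = 8.597076, Gamma_tst = -1.493916, Gamma_ttt = 0.488081; k4 = (-0.482593, -2.096460, -0.336937, -1.124511)
  Y <- Y + (h/6)(k1 + 2k2 + 2k3 + k4): s = 0.1780, t = -1.3057, ds/dtau = -0.4829, dt/dtau = -2.0965
step 4:
  k1: at (s, t) = (0.177976, -1.305706), (ds/dtau, dt/dtau) = (-0.482857, -2.096513); Gamma_sss = 4.038154, Gamma_sst = -1.456072, Gamma_stt = 0.532653, Gamma_tss = 8.593990, Gamma_tst = -1.492445, Gamma_ttt = 0.487256; k1 = (-0.482857, -2.096513, -0.334694, -1.123714)
  k2: at (s, t) = (0.165904, -1.358119), (ds/dtau, dt/dtau) = (-0.491224, -2.124606); Gamma_sss = 4.347259, Gamma_sst = -1.508312, Gamma_stt = 0.576329, Gamma_tss = 9.365518, Gamma_tst = -1.684371, Gamma_ttt = 0.578805; k2 = (-0.491224, -2.124606, -0.502196, -1.356795)
  k3: at (s, t) = (0.165695, -1.358821), (ds/dtau, dt/dtau) = (-0.495412, -2.130433); Gamma_sss = 4.353277, Gamma_sst = -1.509820, Gamma_stt = 0.577524, Gamma_tss = 9.378840, Gamma_tst = -1.688471, Gamma_ttt = 0.580870; k3 = (-0.495412, -2.130433, -0.502617, -1.374129)
  k4: at (s, t) = (0.153205, -1.412228), (ds/dtau, dt/dtau) = (-0.507988, -2.165219); Gamma_sss = 4.718959, Gamma_sst = -1.583247, Gamma_stt = 0.631716, Gamma_tss = 10.276001, Gamma_tst = -1.924806, Gamma_ttt = 0.692687; k4 = (-0.507988, -2.165219, -0.696486, -1.664967)
  Y <- Y + (h/6)(k1 + 2k2 + 2k3 + k4): s = 0.1533, t = -1.4121, ds/dtau = -0.5082, dt/dtau = -2.1653

Answer: s = 0.1533, t = -1.4121, ds/dtau = -0.5082, dt/dtau = -2.1653


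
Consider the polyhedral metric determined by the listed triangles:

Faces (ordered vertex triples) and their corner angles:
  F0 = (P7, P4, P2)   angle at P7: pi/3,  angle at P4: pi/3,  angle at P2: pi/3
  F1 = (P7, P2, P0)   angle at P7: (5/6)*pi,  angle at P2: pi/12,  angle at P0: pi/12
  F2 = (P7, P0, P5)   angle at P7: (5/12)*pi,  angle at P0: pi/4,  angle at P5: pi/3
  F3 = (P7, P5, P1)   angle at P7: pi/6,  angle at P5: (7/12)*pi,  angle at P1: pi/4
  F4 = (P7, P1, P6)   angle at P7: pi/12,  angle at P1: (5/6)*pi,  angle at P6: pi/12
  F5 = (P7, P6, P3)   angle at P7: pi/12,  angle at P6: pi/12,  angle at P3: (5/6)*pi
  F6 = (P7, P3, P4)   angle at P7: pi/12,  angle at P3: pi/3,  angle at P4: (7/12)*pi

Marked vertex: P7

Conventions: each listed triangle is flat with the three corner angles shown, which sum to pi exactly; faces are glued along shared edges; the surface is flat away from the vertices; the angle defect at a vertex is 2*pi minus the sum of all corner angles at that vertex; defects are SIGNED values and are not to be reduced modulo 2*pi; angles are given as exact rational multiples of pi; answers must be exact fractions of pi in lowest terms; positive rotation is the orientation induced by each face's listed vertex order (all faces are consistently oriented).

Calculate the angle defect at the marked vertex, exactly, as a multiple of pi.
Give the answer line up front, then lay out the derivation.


Answer: defect(P7) = 0

Sum of corner angles at P7: 2*pi
defect = 2*pi - 2*pi


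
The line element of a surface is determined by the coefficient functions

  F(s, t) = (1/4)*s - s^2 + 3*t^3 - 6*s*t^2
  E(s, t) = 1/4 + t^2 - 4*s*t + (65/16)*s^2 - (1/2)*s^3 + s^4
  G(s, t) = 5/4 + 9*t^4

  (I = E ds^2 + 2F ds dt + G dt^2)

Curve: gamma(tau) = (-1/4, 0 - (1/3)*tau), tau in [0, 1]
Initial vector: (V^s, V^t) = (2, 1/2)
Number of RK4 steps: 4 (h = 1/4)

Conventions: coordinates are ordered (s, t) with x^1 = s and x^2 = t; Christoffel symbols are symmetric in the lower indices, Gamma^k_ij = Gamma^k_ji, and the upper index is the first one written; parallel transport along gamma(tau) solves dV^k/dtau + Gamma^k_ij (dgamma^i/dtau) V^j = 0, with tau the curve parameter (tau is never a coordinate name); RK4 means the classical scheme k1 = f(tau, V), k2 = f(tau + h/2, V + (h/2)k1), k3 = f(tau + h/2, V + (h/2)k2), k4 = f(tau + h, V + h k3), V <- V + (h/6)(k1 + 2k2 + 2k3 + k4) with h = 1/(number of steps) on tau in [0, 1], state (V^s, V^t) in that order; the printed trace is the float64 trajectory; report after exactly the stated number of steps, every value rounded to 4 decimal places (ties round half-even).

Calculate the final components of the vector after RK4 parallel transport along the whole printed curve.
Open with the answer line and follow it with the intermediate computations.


Answer: V^s = 2.5715, V^t = 0.5224

gamma'(tau) = (0, -1/3); f(tau, V)^k = -Gamma^k_ij(gamma(tau)) gamma'^i(tau) V^j; h = 1/4; intermediate values shown to 6 dp
curve data and Christoffel symbols at the stage parameters:
  tau = 0.000000: gamma = (-0.250000, 0.000000), gamma' = (0.000000, -0.333333); Gamma_sss = -2.124224, Gamma_sst = 0.993789, Gamma_stt = 0.000000, Gamma_tss = -0.012422, Gamma_tst = 0.099379, Gamma_ttt = 0.000000
  tau = 0.125000: gamma = (-0.250000, -0.041667), gamma' = (0.000000, -0.333333); Gamma_sss = -2.119685, Gamma_sst = 0.988496, Gamma_stt = -0.236166, Gamma_tss = 0.017079, Gamma_tst = 0.096960, Gamma_ttt = -0.024207
  tau = 0.250000: gamma = (-0.250000, -0.083333), gamma' = (0.000000, -0.333333); Gamma_sss = -2.100650, Gamma_sst = 0.972576, Gamma_stt = -0.439921, Gamma_tss = 0.037843, Gamma_tst = 0.090472, Gamma_ttt = -0.049253
  tau = 0.375000: gamma = (-0.250000, -0.125000), gamma' = (0.000000, -0.333333); Gamma_sss = -2.064360, Gamma_sst = 0.944502, Gamma_stt = -0.597910, Gamma_tss = 0.047511, Gamma_tst = 0.081026, Gamma_ttt = -0.079368
  tau = 0.500000: gamma = (-0.250000, -0.166667), gamma' = (0.000000, -0.333333); Gamma_sss = -2.007170, Gamma_sst = 0.902813, Gamma_stt = -0.694568, Gamma_tss = 0.043644, Gamma_tst = 0.069831, Gamma_ttt = -0.120022
  tau = 0.625000: gamma = (-0.250000, -0.208333), gamma' = (0.000000, -0.333333); Gamma_sss = -1.924735, Gamma_sst = 0.846104, Gamma_stt = -0.712336, Gamma_tss = 0.024011, Gamma_tst = 0.058116, Gamma_ttt = -0.177394
  tau = 0.750000: gamma = (-0.250000, -0.250000), gamma' = (0.000000, -0.333333); Gamma_sss = -1.812601, Gamma_sst = 0.773094, Gamma_stt = -0.632692, Gamma_tss = -0.012924, Gamma_tst = 0.046997, Gamma_ttt = -0.257307
  tau = 0.875000: gamma = (-0.250000, -0.291667), gamma' = (0.000000, -0.333333); Gamma_sss = -1.667330, Gamma_sst = 0.682826, Gamma_stt = -0.438436, Gamma_tss = -0.067307, Gamma_tst = 0.037296, Gamma_ttt = -0.363544
  tau = 1.000000: gamma = (-0.250000, -0.333333), gamma' = (0.000000, -0.333333); Gamma_sss = -1.488082, Gamma_sst = 0.574991, Gamma_stt = -0.117345, Gamma_tss = -0.137147, Gamma_tst = 0.029336, Gamma_ttt = -0.495783
step 0: V^s = 2.0000, V^t = 0.5000
step 1: k1 = (0.662526, 0.066253), k2 = (0.646272, 0.063215), k3 = (0.645632, 0.063153), k4 = (0.625076, 0.056714); V <- V + (h/6)(k1 + 2k2 + 2k3 + k4): V^s = 2.1613, V^t = 0.5157
step 2: k1 = (0.625063, 0.056714), k2 = (0.600868, 0.046654), k3 = (0.600166, 0.046606), k4 = (0.573490, 0.032705); V <- V + (h/6)(k1 + 2k2 + 2k3 + k4): V^s = 2.3113, V^t = 0.5272
step 3: k1 = (0.573520, 0.032711), k2 = (0.545955, 0.014751), k3 = (0.545516, 0.014817), k4 = (0.518815, -0.007186); V <- V + (h/6)(k1 + 2k2 + 2k3 + k4): V^s = 2.4478, V^t = 0.5307
step 4: k1 = (0.518876, -0.007170), k2 = (0.494479, -0.032963), k3 = (0.494256, -0.032610), k4 = (0.472399, -0.061208); V <- V + (h/6)(k1 + 2k2 + 2k3 + k4): V^s = 2.5715, V^t = 0.5224


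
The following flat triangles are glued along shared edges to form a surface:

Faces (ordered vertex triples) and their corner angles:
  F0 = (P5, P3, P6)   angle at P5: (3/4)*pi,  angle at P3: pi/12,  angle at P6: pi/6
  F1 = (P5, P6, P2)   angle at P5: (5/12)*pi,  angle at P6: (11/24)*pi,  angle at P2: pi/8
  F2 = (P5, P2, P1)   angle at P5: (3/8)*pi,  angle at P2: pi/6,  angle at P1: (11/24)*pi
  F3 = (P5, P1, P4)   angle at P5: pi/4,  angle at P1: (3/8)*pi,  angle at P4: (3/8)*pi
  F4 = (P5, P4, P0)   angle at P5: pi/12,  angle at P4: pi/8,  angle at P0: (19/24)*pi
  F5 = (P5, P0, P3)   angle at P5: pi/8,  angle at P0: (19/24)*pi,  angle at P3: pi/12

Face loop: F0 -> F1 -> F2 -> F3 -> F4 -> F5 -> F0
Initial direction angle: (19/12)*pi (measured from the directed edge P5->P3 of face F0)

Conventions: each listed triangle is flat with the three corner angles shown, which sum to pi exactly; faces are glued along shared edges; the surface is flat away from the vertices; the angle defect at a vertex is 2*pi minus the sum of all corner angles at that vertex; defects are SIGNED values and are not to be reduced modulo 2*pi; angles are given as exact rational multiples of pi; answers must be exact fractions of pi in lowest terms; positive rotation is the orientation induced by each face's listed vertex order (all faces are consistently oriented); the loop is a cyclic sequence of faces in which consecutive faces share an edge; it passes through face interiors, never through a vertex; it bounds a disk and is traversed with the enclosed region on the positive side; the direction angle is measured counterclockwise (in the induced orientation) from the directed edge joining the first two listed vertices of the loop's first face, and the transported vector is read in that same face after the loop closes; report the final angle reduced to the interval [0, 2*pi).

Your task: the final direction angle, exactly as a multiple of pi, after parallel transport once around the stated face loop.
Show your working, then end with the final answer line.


enclosed vertex P5: corner angles sum to 2*pi, defect = 2*pi - 2*pi = 0
holonomy = initial angle + sum of enclosed defects (mod 2*pi), positive in the induced orientation
final angle = (19/12)*pi + 0 = (19/12)*pi (mod 2*pi)

Answer: final direction angle = (19/12)*pi


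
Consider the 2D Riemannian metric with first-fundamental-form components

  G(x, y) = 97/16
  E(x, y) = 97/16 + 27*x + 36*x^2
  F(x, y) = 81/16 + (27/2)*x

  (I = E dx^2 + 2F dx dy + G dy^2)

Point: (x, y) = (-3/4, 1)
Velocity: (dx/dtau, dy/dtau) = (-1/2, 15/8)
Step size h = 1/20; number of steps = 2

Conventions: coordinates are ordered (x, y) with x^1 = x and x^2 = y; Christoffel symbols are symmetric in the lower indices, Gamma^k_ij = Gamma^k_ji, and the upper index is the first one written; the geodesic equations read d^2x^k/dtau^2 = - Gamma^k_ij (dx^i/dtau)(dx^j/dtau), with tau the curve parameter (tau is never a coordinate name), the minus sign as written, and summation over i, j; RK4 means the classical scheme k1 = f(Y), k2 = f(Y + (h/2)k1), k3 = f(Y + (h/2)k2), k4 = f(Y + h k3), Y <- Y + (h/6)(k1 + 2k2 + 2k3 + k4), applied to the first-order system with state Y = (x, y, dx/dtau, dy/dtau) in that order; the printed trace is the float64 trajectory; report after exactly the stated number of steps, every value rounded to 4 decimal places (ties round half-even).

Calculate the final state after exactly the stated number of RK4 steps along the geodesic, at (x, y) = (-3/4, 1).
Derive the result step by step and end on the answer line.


f(Y) = (dx/dtau, dy/dtau, -Gamma^x_ij Y'^i Y'^j, -Gamma^y_ij Y'^i Y'^j) with the Gammas evaluated at the stage position; h = 0.050000; intermediate values shown to 6 dp
step 0: x = -0.7500, y = 1.0000, dx/dtau = -0.5000, dy/dtau = 1.8750
step 1:
  k1: at (x, y) = (-0.750000, 1.000000), (dx/dtau, dy/dtau) = (-0.500000, 1.875000); Gamma_xxx = -1.213483, Gamma_xxy = 0.000000, Gamma_xyy = 0.000000, Gamma_yxx = 1.213483, Gamma_yxy = 0.000000, Gamma_yyy = 0.000000; k1 = (-0.500000, 1.875000, 0.303371, -0.303371)
  k2: at (x, y) = (-0.762500, 1.046875), (dx/dtau, dy/dtau) = (-0.492416, 1.867416); Gamma_xxx = -1.216415, Gamma_xxy = 0.000000, Gamma_xyy = 0.000000, Gamma_yxx = 1.177176, Gamma_yxy = 0.000000, Gamma_yyy = 0.000000; k2 = (-0.492416, 1.867416, 0.294948, -0.285434)
  k3: at (x, y) = (-0.762310, 1.046685), (dx/dtau, dy/dtau) = (-0.492626, 1.867864); Gamma_xxx = -1.216381, Gamma_xxy = 0.000000, Gamma_xyy = 0.000000, Gamma_yxx = 1.177719, Gamma_yxy = 0.000000, Gamma_yyy = 0.000000; k3 = (-0.492626, 1.867864, 0.295192, -0.285810)
  k4: at (x, y) = (-0.774631, 1.093393), (dx/dtau, dy/dtau) = (-0.485240, 1.860710); Gamma_xxx = -1.217987, Gamma_xxy = 0.000000, Gamma_xyy = 0.000000, Gamma_yxx = 1.142916, Gamma_yxy = 0.000000, Gamma_yyy = 0.000000; k4 = (-0.485240, 1.860710, 0.286785, -0.269109)
  Y <- Y + (h/6)(k1 + 2k2 + 2k3 + k4): x = -0.7746, y = 1.0934, dx/dtau = -0.4852, dy/dtau = 1.8607
step 2:
  k1: at (x, y) = (-0.774628, 1.093386), (dx/dtau, dy/dtau) = (-0.485246, 1.860709); Gamma_xxx = -1.217987, Gamma_xxy = 0.000000, Gamma_xyy = 0.000000, Gamma_yxx = 1.142927, Gamma_yxy = 0.000000, Gamma_yyy = 0.000000; k1 = (-0.485246, 1.860709, 0.286792, -0.269118)
  k2: at (x, y) = (-0.786759, 1.139903), (dx/dtau, dy/dtau) = (-0.478077, 1.853981); Gamma_xxx = -1.218408, Gamma_xxy = 0.000000, Gamma_xyy = 0.000000, Gamma_yxx = 1.109638, Gamma_yxy = 0.000000, Gamma_yyy = 0.000000; k2 = (-0.478077, 1.853981, 0.278476, -0.253616)
  k3: at (x, y) = (-0.786580, 1.139735), (dx/dtau, dy/dtau) = (-0.478284, 1.854368); Gamma_xxx = -1.218410, Gamma_xxy = 0.000000, Gamma_xyy = 0.000000, Gamma_yxx = 1.110122, Gamma_yxy = 0.000000, Gamma_yyy = 0.000000; k3 = (-0.478284, 1.854368, 0.278719, -0.253947)
  k4: at (x, y) = (-0.798542, 1.186104), (dx/dtau, dy/dtau) = (-0.471310, 1.848011); Gamma_xxx = -1.217807, Gamma_xxy = 0.000000, Gamma_xyy = 0.000000, Gamma_yxx = 1.078235, Gamma_yxy = 0.000000, Gamma_yyy = 0.000000; k4 = (-0.471310, 1.848011, 0.270516, -0.239512)
  Y <- Y + (h/6)(k1 + 2k2 + 2k3 + k4): x = -0.7985, y = 1.1861, dx/dtau = -0.4713, dy/dtau = 1.8480

Answer: x = -0.7985, y = 1.1861, dx/dtau = -0.4713, dy/dtau = 1.8480


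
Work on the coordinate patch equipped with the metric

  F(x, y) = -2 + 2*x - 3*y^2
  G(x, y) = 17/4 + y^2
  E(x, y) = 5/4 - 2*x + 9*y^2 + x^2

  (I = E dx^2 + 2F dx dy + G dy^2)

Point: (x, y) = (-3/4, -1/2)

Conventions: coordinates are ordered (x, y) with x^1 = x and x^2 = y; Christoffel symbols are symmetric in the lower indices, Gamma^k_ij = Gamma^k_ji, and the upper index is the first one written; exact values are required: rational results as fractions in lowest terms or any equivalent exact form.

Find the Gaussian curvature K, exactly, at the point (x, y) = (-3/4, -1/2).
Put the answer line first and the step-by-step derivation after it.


Answer: K = -16880/49729

E = 89/16, F = -17/4, G = 9/2, EG - F^2 = 223/32 at the point
E_x = -7/2, E_y = -9, F_x = 2, F_y = 3, G_x = 0, G_y = -1
E_yy = 18, F_xy = 0, G_xx = 0
Apply the Brioschi formula K = (det M1 - det M2)/(EG - F^2)^2 over the derivative matrices of E, F, G.
M1 = [[-E_yy/2 + F_xy - G_xx/2, E_x/2, F_x - E_y/2], [F_y - G_x/2, E, F], [G_y/2, F, G]] = [[-9, -7/4, 13/2], [3, 89/16, -17/4], [-1/2, -17/4, 9/2]]; det M1 = -6887/64
M2 = [[0, E_y/2, G_x/2], [E_y/2, E, F], [G_x/2, F, G]] = [[0, -9/2, 0], [-9/2, 89/16, -17/4], [0, -17/4, 9/2]]; det M2 = -729/8
det M1 - det M2 = -1055/64; K = -1055/64 / (223/32)^2 = -16880/49729


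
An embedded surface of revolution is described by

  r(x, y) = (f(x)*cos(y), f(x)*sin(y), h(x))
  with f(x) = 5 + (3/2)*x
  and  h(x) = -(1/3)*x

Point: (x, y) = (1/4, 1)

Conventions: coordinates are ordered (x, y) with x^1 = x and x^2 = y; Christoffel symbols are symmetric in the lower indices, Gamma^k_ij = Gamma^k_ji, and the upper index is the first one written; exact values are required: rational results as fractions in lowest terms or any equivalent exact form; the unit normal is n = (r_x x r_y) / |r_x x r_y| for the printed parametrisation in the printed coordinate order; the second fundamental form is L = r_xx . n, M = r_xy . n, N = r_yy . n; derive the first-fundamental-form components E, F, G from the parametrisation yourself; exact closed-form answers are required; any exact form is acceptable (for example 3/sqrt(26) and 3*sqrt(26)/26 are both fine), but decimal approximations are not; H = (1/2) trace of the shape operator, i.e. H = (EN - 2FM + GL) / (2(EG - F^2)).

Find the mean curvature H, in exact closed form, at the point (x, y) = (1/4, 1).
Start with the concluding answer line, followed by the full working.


Answer: H = -8*sqrt(85)/3655

f = 43/8, f' = 3/2, f'' = 0, h' = -1/3, h'' = 0
E = 85/36, F = 0, G = 1849/64; answer radicand W^2 = 85/36
unnormalised second-form numerators: l = 0, m = 0, n = -43/24; L = l/sqrt(85/36), and similarly M = m/sqrt(W^2), N = n/sqrt(W^2)
H = (E*n - 2*F*m + G*l) / (2*(EG - F^2)*sqrt(W^2)); E*n - 2*F*m + G*l = -3655/864, EG - F^2 = 157165/2304, so H = (-4/129)/sqrt(85/36)


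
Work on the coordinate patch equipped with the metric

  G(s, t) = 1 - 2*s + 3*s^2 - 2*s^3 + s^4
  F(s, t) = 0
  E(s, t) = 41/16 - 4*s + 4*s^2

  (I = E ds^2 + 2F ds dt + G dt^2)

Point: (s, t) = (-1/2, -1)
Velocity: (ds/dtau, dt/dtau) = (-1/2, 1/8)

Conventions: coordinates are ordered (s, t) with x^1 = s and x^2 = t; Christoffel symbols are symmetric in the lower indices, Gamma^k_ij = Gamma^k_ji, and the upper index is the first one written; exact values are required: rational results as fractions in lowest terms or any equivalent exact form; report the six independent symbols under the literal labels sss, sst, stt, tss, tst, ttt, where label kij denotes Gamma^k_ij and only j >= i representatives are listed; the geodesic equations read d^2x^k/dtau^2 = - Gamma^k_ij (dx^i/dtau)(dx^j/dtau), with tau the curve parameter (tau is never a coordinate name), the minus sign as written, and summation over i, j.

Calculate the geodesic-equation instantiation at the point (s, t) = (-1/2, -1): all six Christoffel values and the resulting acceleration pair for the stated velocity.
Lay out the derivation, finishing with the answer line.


E = 89/16, F = 0, G = 49/16 at the point
E_s = -8, E_t = 0, F_s = 0, F_t = 0, G_s = -7, G_t = 0
EG - F^2 = 4361/256;  g^inv = (256/4361) * [[49/16, 0], [0, 89/16]]
first-kind symbols [ij,l] = (1/2)(d_i g_jl + d_j g_il - d_l g_ij): [ss,s] = E_s/2 = -4, [ss,t] = F_s - E_t/2 = 0, [st,s] = E_t/2 = 0, [st,t] = G_s/2 = -7/2, [tt,s] = F_t - G_s/2 = 7/2, [tt,t] = G_t/2 = 0
Gamma^s_ij = (G*[ij,s] - F*[ij,t])/(EG - F^2), Gamma^t_ij = (E*[ij,t] - F*[ij,s])/(EG - F^2)
Gamma_sss = -64/89, Gamma_sst = 0, Gamma_stt = 56/89, Gamma_tss = 0, Gamma_tst = -8/7, Gamma_ttt = 0
d^2s/dtau^2 = -(Gamma_sss*(-1/2)^2 + 2*Gamma_sst*(-1/2)*(1/8) + Gamma_stt*(1/8)^2) = 121/712
d^2t/dtau^2 = -(Gamma_tss*(-1/2)^2 + 2*Gamma_tst*(-1/2)*(1/8) + Gamma_ttt*(1/8)^2) = -1/7

Answer: Gamma_sss = -64/89, Gamma_sst = 0, Gamma_stt = 56/89, Gamma_tss = 0, Gamma_tst = -8/7, Gamma_ttt = 0; accelerations (d^2s/dtau^2, d^2t/dtau^2) = (121/712, -1/7)


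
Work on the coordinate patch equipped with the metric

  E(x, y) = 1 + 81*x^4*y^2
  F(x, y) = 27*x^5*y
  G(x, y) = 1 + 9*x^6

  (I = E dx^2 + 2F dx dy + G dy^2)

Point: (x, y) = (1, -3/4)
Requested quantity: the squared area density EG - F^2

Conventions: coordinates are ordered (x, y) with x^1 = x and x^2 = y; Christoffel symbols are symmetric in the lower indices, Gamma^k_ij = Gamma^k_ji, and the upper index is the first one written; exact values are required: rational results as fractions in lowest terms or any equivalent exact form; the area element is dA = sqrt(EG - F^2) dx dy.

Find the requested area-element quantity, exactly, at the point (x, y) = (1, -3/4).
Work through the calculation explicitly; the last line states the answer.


E = 745/16, F = -81/4, G = 10; EG - F^2 = 889/16

Answer: EG - F^2 = 889/16


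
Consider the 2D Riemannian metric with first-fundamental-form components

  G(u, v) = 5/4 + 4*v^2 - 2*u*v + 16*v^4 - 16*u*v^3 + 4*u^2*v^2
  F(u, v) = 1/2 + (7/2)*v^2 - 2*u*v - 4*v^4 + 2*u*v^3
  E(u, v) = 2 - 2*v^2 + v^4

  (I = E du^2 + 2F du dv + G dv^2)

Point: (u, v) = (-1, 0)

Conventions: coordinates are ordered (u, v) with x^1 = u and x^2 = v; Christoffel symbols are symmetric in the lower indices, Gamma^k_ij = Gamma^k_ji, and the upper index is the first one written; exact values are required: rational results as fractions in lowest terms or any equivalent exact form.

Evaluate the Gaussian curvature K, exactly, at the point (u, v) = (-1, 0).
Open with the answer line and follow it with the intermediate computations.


Answer: K = 0

E = 2, F = 1/2, G = 5/4, EG - F^2 = 9/4 at the point
E_u = 0, E_v = 0, F_u = 0, F_v = 2, G_u = 0, G_v = 2
E_vv = -4, F_uv = -2, G_uu = 0
By Brioschi, K is (det M1 - det M2) divided by (EG - F^2) squared.
M1 = [[-E_vv/2 + F_uv - G_uu/2, E_u/2, F_u - E_v/2], [F_v - G_u/2, E, F], [G_v/2, F, G]] = [[0, 0, 0], [2, 2, 1/2], [1, 1/2, 5/4]]; det M1 = 0
M2 = [[0, E_v/2, G_u/2], [E_v/2, E, F], [G_u/2, F, G]] = [[0, 0, 0], [0, 2, 1/2], [0, 1/2, 5/4]]; det M2 = 0
det M1 - det M2 = 0; K = 0 / (9/4)^2 = 0
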